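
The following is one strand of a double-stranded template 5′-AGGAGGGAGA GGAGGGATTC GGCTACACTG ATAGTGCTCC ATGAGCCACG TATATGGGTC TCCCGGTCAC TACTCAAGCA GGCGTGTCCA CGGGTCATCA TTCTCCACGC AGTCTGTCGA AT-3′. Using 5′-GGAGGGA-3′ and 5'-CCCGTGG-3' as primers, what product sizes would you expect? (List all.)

The forward primer GGAGGGA matches the top strand at positions 2–8, 11–17.
The reverse primer's reverse complement is CCACGGG, matching at positions 88–94.
Each forward site pairs with the reverse site to give a product ending at position 94: sizes 93, 84 bp.

93 bp, 84 bp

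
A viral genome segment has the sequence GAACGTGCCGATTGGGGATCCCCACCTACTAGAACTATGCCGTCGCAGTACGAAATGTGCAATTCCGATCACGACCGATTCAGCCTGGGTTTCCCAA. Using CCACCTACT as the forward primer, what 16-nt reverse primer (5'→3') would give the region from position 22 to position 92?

The product's 3' end on the top strand is position 92.
The reverse primer anneals to the top strand over positions 77–92, i.e. to GATTCAGCCTGGGTTT.
Its sequence written 5'→3' is the reverse complement: AAACCCAGGCTGAATC.

5'-AAACCCAGGCTGAATC-3'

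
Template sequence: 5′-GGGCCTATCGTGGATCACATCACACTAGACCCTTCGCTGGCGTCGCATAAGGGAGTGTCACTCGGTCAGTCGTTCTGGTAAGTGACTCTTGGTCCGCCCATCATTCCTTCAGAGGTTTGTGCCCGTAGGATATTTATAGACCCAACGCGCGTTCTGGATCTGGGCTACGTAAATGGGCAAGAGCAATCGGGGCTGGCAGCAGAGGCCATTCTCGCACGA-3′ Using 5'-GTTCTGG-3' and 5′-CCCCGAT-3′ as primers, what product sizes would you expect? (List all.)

The forward primer GTTCTGG matches the top strand at positions 72–78, 151–157.
The reverse primer's reverse complement is ATCGGGG, matching at positions 186–192.
Each forward site pairs with the reverse site to give a product ending at position 192: sizes 121, 42 bp.

121 bp, 42 bp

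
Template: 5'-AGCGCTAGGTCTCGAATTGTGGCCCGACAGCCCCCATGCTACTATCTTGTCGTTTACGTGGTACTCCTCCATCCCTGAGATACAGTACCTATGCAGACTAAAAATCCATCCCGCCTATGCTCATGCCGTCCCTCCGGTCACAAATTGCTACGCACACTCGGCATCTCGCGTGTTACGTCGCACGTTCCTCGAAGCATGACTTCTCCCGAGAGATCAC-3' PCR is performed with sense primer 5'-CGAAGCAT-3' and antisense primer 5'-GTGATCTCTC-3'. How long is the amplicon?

The forward primer matches the template at positions 190–197.
Taking the reverse complement of GTGATCTCTC gives GAGAGATCAC, found at positions 208–217 on the template; the primer anneals here to the top strand with its 3' end pointing upstream.
The product runs from position 190 to position 217, so its length is 217 − 190 + 1 = 28 bp.

28 bp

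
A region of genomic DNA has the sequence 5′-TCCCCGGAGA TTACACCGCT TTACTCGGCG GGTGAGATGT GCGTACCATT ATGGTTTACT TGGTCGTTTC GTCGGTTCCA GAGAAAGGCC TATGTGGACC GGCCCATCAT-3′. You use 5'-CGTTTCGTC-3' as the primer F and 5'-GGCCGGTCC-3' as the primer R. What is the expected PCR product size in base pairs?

Forward primer CGTTTCGTC is found on the top strand at positions 65–73.
Reverse complement of the reverse primer: GGACCGGCC. This occurs on the top strand at positions 96–104.
Amplicon spans positions 65–104: 40 bp.

40 bp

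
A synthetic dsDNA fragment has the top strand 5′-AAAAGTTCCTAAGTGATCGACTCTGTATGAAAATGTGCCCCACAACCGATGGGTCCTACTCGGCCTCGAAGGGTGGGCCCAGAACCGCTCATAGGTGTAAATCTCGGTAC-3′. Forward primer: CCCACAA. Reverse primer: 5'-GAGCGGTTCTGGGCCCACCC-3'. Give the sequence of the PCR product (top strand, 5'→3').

5'-CCCACAACCGATGGGTCCTACTCGGCCTCGAAGGGTGGGCCCAGAACCGCTC-3'

Scanning the template, CCCACAA occurs at positions 39–45; this primer anneals to the bottom strand there with its 3' end pointing downstream.
The reverse primer's reverse complement is GGGTGGGCCCAGAACCGCTC, which matches the template at positions 71–90.
The product is the template from position 39 through 90 (52 bp).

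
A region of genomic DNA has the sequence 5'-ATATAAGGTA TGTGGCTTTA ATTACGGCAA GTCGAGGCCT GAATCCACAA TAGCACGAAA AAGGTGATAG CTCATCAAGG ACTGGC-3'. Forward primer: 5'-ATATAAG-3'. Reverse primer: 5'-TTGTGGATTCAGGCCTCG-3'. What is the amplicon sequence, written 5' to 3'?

5'-ATATAAGGTATGTGGCTTTAATTACGGCAAGTCGAGGCCTGAATCCACAA-3'

Scanning the template, ATATAAG occurs at positions 1–7; this primer anneals to the bottom strand there with its 3' end pointing downstream.
The reverse primer's reverse complement is CGAGGCCTGAATCCACAA, which matches the template at positions 33–50.
The product is the template from position 1 through 50 (50 bp).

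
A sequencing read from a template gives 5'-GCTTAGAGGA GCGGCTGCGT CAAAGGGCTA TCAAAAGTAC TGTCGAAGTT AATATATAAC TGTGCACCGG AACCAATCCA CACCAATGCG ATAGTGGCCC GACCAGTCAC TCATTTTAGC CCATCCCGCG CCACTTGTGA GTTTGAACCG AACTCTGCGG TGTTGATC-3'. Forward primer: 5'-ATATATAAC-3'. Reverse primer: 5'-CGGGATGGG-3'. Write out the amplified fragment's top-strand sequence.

Scanning the template, ATATATAAC occurs at positions 52–60; this primer anneals to the bottom strand there with its 3' end pointing downstream.
Reverse complement of the reverse primer: CCCATCCCG. This occurs on the top strand at positions 120–128.
The product is the template from position 52 through 128 (77 bp).

5'-ATATATAACTGTGCACCGGAACCAATCCACACCAATGCGATAGTGGCCCGACCAGTCACTCATTTTAGCCCATCCCG-3'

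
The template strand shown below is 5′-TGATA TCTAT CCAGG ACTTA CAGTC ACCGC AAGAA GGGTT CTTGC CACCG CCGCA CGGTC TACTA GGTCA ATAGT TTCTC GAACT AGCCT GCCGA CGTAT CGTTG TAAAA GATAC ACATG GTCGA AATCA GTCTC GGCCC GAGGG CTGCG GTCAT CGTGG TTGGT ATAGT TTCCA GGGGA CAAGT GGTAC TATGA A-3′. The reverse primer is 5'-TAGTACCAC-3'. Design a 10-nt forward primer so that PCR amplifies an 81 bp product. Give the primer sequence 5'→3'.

The reverse primer's reverse complement GTGGTACTA matches the template at positions 184–192, so the product ends at position 192.
An 81 bp product then starts at position 192 − 81 + 1 = 112.
The forward primer is identical to the top strand there: ATACACATGG.

5'-ATACACATGG-3'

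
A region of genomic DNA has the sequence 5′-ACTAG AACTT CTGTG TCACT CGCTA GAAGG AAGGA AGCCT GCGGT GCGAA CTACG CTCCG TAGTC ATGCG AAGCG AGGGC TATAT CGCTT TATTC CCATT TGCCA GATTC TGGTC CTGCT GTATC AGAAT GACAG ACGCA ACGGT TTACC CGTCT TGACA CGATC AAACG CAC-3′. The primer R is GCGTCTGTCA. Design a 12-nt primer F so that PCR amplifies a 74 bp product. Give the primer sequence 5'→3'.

5'-ATGCGAAGCGAG-3'

The reverse primer's reverse complement TGACAGACGC matches the template at positions 130–139, so the product ends at position 139.
A 74 bp product then starts at position 139 − 74 + 1 = 66.
The forward primer is identical to the top strand there: ATGCGAAGCGAG.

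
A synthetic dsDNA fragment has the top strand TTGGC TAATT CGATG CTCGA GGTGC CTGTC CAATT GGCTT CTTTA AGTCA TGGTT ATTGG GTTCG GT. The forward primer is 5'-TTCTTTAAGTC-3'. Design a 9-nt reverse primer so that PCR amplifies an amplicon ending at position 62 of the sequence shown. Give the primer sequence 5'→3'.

The forward primer binds at positions 39–49; the product's 3' end on the top strand is position 62.
The reverse primer anneals to the top strand over positions 54–62, i.e. to TTATTGGGT.
Its sequence written 5'→3' is the reverse complement: ACCCAATAA.

5'-ACCCAATAA-3'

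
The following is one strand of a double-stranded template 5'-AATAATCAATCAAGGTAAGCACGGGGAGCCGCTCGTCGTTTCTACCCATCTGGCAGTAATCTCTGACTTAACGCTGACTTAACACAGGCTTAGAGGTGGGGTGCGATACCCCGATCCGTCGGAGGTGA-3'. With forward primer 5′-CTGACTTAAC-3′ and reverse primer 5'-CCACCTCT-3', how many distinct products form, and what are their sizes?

Two products: 37 bp, 26 bp

The forward primer CTGACTTAAC matches the top strand at positions 63–72, 74–83.
The reverse primer's reverse complement is AGAGGTGG, matching at positions 92–99.
Each forward site pairs with the reverse site to give a product ending at position 99: sizes 37, 26 bp.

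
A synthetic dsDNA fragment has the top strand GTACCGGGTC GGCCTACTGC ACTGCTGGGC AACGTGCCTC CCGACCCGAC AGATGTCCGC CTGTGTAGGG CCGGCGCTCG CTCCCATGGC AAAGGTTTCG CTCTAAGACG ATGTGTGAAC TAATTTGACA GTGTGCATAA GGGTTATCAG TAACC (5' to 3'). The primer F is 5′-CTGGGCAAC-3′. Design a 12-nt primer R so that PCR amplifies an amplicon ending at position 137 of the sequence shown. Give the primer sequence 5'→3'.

5'-TGCACACTGTCA-3'

The forward primer binds at positions 25–33; the product's 3' end on the top strand is position 137.
The reverse primer anneals to the top strand over positions 126–137, i.e. to TGACAGTGTGCA.
Its sequence written 5'→3' is the reverse complement: TGCACACTGTCA.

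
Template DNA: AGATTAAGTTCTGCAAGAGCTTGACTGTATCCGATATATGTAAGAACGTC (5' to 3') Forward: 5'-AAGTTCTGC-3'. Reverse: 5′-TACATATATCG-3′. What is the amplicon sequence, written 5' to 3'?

5'-AAGTTCTGCAAGAGCTTGACTGTATCCGATATATGTA-3'

Scanning the template, AAGTTCTGC occurs at positions 6–14; this primer anneals to the bottom strand there with its 3' end pointing downstream.
The reverse primer's reverse complement is CGATATATGTA, which matches the template at positions 32–42.
The product is the template from position 6 through 42 (37 bp).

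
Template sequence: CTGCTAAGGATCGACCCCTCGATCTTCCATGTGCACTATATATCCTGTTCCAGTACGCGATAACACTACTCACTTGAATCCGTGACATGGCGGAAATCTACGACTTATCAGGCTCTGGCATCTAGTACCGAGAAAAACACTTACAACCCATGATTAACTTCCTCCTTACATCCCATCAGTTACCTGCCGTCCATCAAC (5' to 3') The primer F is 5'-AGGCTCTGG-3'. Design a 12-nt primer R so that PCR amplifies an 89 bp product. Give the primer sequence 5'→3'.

The forward primer binds at positions 110–118, so an 89 bp product ends at position 110 + 89 − 1 = 198.
The reverse primer anneals to the top strand over positions 187–198, i.e. to CCGTCCATCAAC.
Its sequence written 5'→3' is the reverse complement: GTTGATGGACGG.

5'-GTTGATGGACGG-3'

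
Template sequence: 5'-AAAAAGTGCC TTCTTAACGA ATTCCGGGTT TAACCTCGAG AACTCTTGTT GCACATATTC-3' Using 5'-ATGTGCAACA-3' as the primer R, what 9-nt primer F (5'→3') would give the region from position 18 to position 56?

5'-CGAATTCCG-3'

The reverse primer's reverse complement TGTTGCACAT matches the template at positions 47–56; the product starts at position 18.
The forward primer is identical to the top strand over positions 18–26: CGAATTCCG.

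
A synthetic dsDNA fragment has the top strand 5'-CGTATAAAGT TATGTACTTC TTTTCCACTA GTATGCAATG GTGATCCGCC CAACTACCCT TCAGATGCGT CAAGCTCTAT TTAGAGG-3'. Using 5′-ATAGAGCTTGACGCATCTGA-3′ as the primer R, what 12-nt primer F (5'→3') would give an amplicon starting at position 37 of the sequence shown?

5'-AATGGTGATCCG-3'

The reverse primer's reverse complement TCAGATGCGTCAAGCTCTAT matches the template at positions 61–80; the product starts at position 37.
The forward primer is identical to the top strand over positions 37–48: AATGGTGATCCG.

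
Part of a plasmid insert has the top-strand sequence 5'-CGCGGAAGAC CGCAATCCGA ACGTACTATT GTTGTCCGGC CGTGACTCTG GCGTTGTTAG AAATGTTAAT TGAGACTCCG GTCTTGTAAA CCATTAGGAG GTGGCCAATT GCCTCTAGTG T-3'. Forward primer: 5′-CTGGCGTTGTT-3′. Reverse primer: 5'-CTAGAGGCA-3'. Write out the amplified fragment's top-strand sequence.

Forward primer CTGGCGTTGTT is found on the top strand at positions 48–58.
Reverse complement of the reverse primer: TGCCTCTAG. This occurs on the top strand at positions 110–118.
The product is the template from position 48 through 118 (71 bp).

5'-CTGGCGTTGTTAGAAATGTTAATTGAGACTCCGGTCTTGTAAACCATTAGGAGGTGGCCAATTGCCTCTAG-3'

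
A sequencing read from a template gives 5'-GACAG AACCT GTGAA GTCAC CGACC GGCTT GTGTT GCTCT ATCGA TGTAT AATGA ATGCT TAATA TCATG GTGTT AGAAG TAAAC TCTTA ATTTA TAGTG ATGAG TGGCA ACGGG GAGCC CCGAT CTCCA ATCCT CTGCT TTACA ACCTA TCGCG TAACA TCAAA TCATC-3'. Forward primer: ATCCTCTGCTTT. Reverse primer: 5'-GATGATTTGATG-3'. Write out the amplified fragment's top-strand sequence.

5'-ATCCTCTGCTTTACAACCTATCGCGTAACATCAAATCATC-3'

Forward primer ATCCTCTGCTTT is found on the top strand at positions 131–142.
Reverse complement of the reverse primer: CATCAAATCATC. This occurs on the top strand at positions 159–170.
The product is the template from position 131 through 170 (40 bp).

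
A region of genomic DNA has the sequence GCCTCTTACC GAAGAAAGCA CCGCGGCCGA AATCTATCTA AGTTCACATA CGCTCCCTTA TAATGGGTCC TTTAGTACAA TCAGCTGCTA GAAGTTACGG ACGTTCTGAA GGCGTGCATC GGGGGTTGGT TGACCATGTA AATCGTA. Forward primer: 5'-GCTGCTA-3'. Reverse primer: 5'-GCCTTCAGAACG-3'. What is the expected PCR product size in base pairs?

30 bp

The forward primer matches the template at positions 84–90.
The reverse primer's reverse complement is CGTTCTGAAGGC, which matches the template at positions 102–113.
Product length = (reverse-primer end) − (forward-primer start) + 1 = 113 − 84 + 1 = 30 bp.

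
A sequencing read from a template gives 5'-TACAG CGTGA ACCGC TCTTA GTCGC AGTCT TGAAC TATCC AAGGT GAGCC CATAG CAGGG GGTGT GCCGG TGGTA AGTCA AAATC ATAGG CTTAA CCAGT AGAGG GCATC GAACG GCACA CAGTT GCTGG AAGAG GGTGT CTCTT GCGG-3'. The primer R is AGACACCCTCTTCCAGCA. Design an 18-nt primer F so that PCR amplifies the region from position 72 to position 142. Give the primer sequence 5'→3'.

The reverse primer's reverse complement TGCTGGAAGAGGGTGTCT matches the template at positions 125–142; the product starts at position 72.
The forward primer is identical to the top strand over positions 72–89: GGTAAGTCAAAATCATAG.

5'-GGTAAGTCAAAATCATAG-3'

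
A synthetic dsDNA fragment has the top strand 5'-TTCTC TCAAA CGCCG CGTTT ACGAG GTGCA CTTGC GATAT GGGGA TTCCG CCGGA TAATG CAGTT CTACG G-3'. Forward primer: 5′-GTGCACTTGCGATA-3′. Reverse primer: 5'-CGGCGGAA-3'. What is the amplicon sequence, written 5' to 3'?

Scanning the template, GTGCACTTGCGATA occurs at positions 26–39; this primer anneals to the bottom strand there with its 3' end pointing downstream.
Reverse complement of the reverse primer: TTCCGCCG. This occurs on the top strand at positions 46–53.
The product is the template from position 26 through 53 (28 bp).

5'-GTGCACTTGCGATATGGGGATTCCGCCG-3'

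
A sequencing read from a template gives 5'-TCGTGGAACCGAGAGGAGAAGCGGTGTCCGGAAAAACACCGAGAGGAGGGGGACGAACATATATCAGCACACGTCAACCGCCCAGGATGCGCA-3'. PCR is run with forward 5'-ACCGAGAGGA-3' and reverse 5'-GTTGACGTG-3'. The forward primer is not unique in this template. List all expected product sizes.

71 bp, 41 bp

The forward primer ACCGAGAGGA matches the top strand at positions 8–17, 38–47.
The reverse primer's reverse complement is CACGTCAAC, matching at positions 70–78.
Each forward site pairs with the reverse site to give a product ending at position 78: sizes 71, 41 bp.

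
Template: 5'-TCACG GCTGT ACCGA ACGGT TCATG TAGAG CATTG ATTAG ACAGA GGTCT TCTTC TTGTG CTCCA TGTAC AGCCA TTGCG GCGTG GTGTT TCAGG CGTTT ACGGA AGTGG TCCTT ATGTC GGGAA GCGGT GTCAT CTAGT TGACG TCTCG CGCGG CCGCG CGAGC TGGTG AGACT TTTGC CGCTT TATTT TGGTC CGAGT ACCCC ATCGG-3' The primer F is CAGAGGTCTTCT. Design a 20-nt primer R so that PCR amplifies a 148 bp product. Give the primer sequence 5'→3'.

The forward primer binds at positions 42–53, so a 148 bp product ends at position 42 + 148 − 1 = 189.
The reverse primer anneals to the top strand over positions 170–189, i.e. to GAGACTTTTGCCGCTTTATT.
Its sequence written 5'→3' is the reverse complement: AATAAAGCGGCAAAAGTCTC.

5'-AATAAAGCGGCAAAAGTCTC-3'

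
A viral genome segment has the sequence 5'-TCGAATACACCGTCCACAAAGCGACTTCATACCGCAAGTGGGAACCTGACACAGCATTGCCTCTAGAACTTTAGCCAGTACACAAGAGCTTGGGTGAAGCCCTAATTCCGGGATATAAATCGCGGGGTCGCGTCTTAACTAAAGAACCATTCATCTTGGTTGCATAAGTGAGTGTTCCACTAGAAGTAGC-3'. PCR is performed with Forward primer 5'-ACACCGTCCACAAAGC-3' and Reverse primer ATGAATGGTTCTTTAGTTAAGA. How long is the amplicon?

148 bp

Scanning the template, ACACCGTCCACAAAGC occurs at positions 7–22; this primer anneals to the bottom strand there with its 3' end pointing downstream.
Reverse complement of the reverse primer: TCTTAACTAAAGAACCATTCAT. This occurs on the top strand at positions 133–154.
The product runs from position 7 to position 154, so its length is 154 − 7 + 1 = 148 bp.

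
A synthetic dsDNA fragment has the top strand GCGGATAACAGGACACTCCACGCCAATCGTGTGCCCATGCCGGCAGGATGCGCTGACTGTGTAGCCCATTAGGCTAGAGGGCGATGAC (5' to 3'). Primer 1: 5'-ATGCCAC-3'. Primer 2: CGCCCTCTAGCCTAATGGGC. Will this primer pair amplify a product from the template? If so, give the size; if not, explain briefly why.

No product — primer 1 has no binding site in the template.

Primer 1 (ATGCCAC) does not match the top strand, and its reverse complement GTGGCAT does not match either.
With no annealing site for primer 1, no amplification occurs.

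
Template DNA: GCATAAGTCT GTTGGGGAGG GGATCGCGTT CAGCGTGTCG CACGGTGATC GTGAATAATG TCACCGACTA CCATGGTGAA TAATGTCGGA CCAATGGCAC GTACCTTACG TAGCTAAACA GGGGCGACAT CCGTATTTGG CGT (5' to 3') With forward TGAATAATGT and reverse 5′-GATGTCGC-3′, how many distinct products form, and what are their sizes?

The forward primer TGAATAATGT matches the top strand at positions 52–61, 77–86.
The reverse primer's reverse complement is GCGACATC, matching at positions 124–131.
Each forward site pairs with the reverse site to give a product ending at position 131: sizes 80, 55 bp.

Two products: 80 bp, 55 bp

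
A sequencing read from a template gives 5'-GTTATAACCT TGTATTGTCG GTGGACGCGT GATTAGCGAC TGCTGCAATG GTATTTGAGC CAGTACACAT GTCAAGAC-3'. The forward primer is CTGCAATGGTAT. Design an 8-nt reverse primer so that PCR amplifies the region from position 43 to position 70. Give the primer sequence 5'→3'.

The product's 3' end on the top strand is position 70.
The reverse primer anneals to the top strand over positions 63–70, i.e. to GTACACAT.
Its sequence written 5'→3' is the reverse complement: ATGTGTAC.

5'-ATGTGTAC-3'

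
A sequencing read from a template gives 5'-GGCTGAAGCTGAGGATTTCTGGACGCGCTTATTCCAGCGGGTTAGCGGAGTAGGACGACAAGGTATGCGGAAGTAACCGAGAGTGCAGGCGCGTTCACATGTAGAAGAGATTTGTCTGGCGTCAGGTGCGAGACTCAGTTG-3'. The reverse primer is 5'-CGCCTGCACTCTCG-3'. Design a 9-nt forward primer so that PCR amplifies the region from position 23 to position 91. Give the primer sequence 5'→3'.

5'-ACGCGCTTA-3'

The reverse primer's reverse complement CGAGAGTGCAGGCG matches the template at positions 78–91; the product starts at position 23.
The forward primer is identical to the top strand over positions 23–31: ACGCGCTTA.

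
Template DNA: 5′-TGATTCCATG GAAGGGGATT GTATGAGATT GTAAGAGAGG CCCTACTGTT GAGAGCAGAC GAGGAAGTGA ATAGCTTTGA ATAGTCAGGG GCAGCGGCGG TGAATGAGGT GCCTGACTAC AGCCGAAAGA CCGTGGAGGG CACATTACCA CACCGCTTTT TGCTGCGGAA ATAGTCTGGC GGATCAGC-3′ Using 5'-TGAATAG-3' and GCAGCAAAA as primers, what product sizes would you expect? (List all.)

99 bp, 89 bp

The forward primer TGAATAG matches the top strand at positions 68–74, 78–84.
The reverse primer's reverse complement is TTTTGCTGC, matching at positions 158–166.
Each forward site pairs with the reverse site to give a product ending at position 166: sizes 99, 89 bp.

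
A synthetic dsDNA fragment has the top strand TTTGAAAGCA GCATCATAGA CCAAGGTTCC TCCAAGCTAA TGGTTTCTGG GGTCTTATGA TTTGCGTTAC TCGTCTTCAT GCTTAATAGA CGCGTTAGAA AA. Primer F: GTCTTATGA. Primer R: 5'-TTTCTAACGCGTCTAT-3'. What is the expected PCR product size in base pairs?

The forward primer matches the template at positions 52–60.
The reverse primer's reverse complement is ATAGACGCGTTAGAAA, which matches the template at positions 86–101.
Product length = (reverse-primer end) − (forward-primer start) + 1 = 101 − 52 + 1 = 50 bp.

50 bp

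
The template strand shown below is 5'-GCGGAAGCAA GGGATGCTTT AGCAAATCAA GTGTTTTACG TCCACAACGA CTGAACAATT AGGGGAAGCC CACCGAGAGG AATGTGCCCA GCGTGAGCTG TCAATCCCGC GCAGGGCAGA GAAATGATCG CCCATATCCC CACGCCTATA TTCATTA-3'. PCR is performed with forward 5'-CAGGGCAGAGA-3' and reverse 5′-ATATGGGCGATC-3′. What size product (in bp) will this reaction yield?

Scanning the template, CAGGGCAGAGA occurs at positions 112–122; this primer anneals to the bottom strand there with its 3' end pointing downstream.
Taking the reverse complement of ATATGGGCGATC gives GATCGCCCATAT, found at positions 126–137 on the template; the primer anneals here to the top strand with its 3' end pointing upstream.
Amplicon spans positions 112–137: 26 bp.

26 bp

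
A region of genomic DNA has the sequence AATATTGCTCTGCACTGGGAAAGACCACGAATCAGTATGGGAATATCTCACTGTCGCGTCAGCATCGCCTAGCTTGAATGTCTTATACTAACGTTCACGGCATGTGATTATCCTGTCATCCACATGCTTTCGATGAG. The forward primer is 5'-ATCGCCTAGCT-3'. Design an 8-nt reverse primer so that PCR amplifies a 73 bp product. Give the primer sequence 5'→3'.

The forward primer binds at positions 64–74, so a 73 bp product ends at position 64 + 73 − 1 = 136.
The reverse primer anneals to the top strand over positions 129–136, i.e. to TTCGATGA.
Its sequence written 5'→3' is the reverse complement: TCATCGAA.

5'-TCATCGAA-3'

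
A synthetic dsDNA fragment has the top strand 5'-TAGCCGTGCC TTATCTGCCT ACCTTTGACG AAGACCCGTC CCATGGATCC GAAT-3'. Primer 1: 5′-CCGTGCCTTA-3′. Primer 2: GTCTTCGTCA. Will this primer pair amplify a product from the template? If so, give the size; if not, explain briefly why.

Primer 1 (CCGTGCCTTA) matches the top strand at positions 4–13; it acts as a forward primer.
Primer 2's reverse complement is TGACGAAGAC, matching the top strand at positions 26–35; it acts as a reverse primer.
The 3' ends face each other across positions 4–35, giving a 32 bp product.

Yes — a 32 bp product.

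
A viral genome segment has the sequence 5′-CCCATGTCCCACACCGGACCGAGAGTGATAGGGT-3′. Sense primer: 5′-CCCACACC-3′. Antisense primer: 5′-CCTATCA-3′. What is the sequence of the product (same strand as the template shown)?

5'-CCCACACCGGACCGAGAGTGATAGG-3'

The forward primer matches the template at positions 8–15.
Reverse complement of the reverse primer: TGATAGG. This occurs on the top strand at positions 26–32.
The product is the template from position 8 through 32 (25 bp).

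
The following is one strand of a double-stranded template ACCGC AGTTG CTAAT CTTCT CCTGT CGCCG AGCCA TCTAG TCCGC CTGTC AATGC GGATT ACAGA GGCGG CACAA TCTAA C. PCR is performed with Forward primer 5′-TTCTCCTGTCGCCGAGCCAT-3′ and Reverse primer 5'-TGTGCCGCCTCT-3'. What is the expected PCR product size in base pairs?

The forward primer matches the template at positions 17–36.
Taking the reverse complement of TGTGCCGCCTCT gives AGAGGCGGCACA, found at positions 63–74 on the template; the primer anneals here to the top strand with its 3' end pointing upstream.
Product length = (reverse-primer end) − (forward-primer start) + 1 = 74 − 17 + 1 = 58 bp.

58 bp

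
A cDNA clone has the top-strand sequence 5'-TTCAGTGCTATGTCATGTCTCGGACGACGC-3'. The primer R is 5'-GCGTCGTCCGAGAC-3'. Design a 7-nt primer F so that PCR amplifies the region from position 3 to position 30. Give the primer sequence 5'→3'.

The reverse primer's reverse complement GTCTCGGACGACGC matches the template at positions 17–30; the product starts at position 3.
The forward primer is identical to the top strand over positions 3–9: CAGTGCT.

5'-CAGTGCT-3'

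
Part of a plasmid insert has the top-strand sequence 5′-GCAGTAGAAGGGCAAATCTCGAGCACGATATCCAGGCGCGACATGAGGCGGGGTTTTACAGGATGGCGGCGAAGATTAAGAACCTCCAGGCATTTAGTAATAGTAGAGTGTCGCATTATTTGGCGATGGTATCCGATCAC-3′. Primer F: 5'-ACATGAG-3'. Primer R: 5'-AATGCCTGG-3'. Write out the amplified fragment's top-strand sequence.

5'-ACATGAGGCGGGGTTTTACAGGATGGCGGCGAAGATTAAGAACCTCCAGGCATT-3'

Scanning the template, ACATGAG occurs at positions 41–47; this primer anneals to the bottom strand there with its 3' end pointing downstream.
Reverse complement of the reverse primer: CCAGGCATT. This occurs on the top strand at positions 86–94.
The product is the template from position 41 through 94 (54 bp).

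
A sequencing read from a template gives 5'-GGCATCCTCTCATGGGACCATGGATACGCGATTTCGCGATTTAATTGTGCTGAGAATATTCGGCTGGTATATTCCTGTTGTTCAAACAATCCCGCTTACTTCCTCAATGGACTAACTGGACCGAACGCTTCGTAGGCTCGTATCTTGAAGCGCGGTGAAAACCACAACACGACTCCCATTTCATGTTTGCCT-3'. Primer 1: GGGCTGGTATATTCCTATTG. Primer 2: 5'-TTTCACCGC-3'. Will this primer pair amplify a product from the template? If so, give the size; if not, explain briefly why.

No product — primer 1 has no binding site in the template.

Primer 1 (GGGCTGGTATATTCCTATTG) does not match the top strand, and its reverse complement CAATAGGAATATACCAGCCC does not match either.
With no annealing site for primer 1, no amplification occurs.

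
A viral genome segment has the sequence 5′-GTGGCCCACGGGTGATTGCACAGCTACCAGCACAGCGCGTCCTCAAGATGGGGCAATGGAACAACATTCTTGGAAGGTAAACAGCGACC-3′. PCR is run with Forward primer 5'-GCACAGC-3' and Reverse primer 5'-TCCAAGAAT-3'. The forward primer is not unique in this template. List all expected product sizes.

57 bp, 45 bp

The forward primer GCACAGC matches the top strand at positions 18–24, 30–36.
The reverse primer's reverse complement is ATTCTTGGA, matching at positions 66–74.
Each forward site pairs with the reverse site to give a product ending at position 74: sizes 57, 45 bp.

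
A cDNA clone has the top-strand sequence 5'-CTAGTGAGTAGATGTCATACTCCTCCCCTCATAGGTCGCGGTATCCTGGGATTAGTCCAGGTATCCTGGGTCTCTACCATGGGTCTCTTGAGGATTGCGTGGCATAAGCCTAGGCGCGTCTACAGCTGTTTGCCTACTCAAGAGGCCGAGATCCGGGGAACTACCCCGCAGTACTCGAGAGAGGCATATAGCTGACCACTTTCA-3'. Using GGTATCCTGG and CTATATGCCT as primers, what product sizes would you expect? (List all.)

152 bp, 132 bp

The forward primer GGTATCCTGG matches the top strand at positions 40–49, 60–69.
The reverse primer's reverse complement is AGGCATATAG, matching at positions 182–191.
Each forward site pairs with the reverse site to give a product ending at position 191: sizes 152, 132 bp.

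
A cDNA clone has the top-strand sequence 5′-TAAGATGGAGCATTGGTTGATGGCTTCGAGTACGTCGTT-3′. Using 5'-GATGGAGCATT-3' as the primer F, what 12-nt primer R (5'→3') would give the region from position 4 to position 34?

The product's 3' end on the top strand is position 34.
The reverse primer anneals to the top strand over positions 23–34, i.e. to GCTTCGAGTACG.
Its sequence written 5'→3' is the reverse complement: CGTACTCGAAGC.

5'-CGTACTCGAAGC-3'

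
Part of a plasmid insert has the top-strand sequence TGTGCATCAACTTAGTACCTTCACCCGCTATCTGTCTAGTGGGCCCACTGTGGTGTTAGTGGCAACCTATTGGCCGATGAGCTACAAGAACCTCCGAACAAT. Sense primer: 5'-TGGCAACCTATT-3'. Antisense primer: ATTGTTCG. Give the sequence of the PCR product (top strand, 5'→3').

Scanning the template, TGGCAACCTATT occurs at positions 60–71; this primer anneals to the bottom strand there with its 3' end pointing downstream.
Taking the reverse complement of ATTGTTCG gives CGAACAAT, found at positions 95–102 on the template; the primer anneals here to the top strand with its 3' end pointing upstream.
The product is the template from position 60 through 102 (43 bp).

5'-TGGCAACCTATTGGCCGATGAGCTACAAGAACCTCCGAACAAT-3'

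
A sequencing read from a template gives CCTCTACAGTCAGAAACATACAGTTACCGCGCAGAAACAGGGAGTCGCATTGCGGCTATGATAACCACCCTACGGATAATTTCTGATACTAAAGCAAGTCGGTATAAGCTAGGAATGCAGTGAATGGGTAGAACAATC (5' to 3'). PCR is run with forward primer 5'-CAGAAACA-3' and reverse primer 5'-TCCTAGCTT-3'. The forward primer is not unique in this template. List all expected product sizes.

The forward primer CAGAAACA matches the top strand at positions 11–18, 32–39.
The reverse primer's reverse complement is AAGCTAGGA, matching at positions 106–114.
Each forward site pairs with the reverse site to give a product ending at position 114: sizes 104, 83 bp.

104 bp, 83 bp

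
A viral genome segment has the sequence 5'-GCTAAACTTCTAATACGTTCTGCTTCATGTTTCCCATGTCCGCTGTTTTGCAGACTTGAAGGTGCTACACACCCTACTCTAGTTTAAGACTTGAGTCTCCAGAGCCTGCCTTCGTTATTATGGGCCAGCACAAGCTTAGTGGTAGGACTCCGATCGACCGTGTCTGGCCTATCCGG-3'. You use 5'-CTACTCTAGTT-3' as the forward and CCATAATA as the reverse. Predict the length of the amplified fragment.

50 bp

Forward primer CTACTCTAGTT is found on the top strand at positions 74–84.
Reverse complement of the reverse primer: TATTATGG. This occurs on the top strand at positions 116–123.
Product length = (reverse-primer end) − (forward-primer start) + 1 = 123 − 74 + 1 = 50 bp.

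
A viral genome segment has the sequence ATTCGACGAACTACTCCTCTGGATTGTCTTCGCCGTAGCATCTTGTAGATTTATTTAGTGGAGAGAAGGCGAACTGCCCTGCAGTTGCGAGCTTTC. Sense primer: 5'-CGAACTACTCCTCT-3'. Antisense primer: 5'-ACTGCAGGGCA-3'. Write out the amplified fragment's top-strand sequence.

Forward primer CGAACTACTCCTCT is found on the top strand at positions 7–20.
Reverse complement of the reverse primer: TGCCCTGCAGT. This occurs on the top strand at positions 75–85.
The product is the template from position 7 through 85 (79 bp).

5'-CGAACTACTCCTCTGGATTGTCTTCGCCGTAGCATCTTGTAGATTTATTTAGTGGAGAGAAGGCGAACTGCCCTGCAGT-3'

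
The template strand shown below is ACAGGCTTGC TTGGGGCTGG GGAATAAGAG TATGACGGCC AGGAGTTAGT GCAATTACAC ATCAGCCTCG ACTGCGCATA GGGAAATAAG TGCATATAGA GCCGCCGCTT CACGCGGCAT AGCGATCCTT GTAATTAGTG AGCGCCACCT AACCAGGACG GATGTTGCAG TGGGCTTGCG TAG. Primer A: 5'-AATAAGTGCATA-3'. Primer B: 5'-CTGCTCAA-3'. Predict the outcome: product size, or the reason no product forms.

Primer B (CTGCTCAA) does not match the top strand, and its reverse complement TTGAGCAG does not match either.
With no annealing site for primer B, no amplification occurs.

No product — primer B has no binding site in the template.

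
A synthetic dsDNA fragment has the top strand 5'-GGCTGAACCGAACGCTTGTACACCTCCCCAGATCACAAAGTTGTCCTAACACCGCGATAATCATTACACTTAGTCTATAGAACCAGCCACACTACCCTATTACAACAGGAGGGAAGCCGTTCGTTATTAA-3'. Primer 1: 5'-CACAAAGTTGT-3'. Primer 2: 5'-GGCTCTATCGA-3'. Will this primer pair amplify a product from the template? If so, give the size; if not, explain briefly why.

Primer 2 (GGCTCTATCGA) does not match the top strand, and its reverse complement TCGATAGAGCC does not match either.
With no annealing site for primer 2, no amplification occurs.

No product — primer 2 has no binding site in the template.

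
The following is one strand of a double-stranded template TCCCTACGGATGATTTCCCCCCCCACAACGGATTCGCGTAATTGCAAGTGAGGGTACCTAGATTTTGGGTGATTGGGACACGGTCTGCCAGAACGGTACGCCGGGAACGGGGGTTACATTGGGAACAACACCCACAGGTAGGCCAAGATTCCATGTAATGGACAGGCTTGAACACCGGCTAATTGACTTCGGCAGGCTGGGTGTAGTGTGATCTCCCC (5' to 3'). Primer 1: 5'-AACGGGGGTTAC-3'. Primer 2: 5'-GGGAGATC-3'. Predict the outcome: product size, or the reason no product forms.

Primer 1 (AACGGGGGTTAC) matches the top strand at positions 106–117; it acts as a forward primer.
Primer 2's reverse complement is GATCTCCC, matching the top strand at positions 210–217; it acts as a reverse primer.
The 3' ends face each other across positions 106–217, giving a 112 bp product.

Yes — a 112 bp product.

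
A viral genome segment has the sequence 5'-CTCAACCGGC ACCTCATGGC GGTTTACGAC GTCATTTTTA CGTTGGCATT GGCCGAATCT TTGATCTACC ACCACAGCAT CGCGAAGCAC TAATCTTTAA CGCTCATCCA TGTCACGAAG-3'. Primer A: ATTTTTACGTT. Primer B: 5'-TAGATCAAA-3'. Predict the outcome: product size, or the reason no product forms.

Primer A (ATTTTTACGTT) matches the top strand at positions 34–44; it acts as a forward primer.
Primer B's reverse complement is TTTGATCTA, matching the top strand at positions 60–68; it acts as a reverse primer.
The 3' ends face each other across positions 34–68, giving a 35 bp product.

Yes — a 35 bp product.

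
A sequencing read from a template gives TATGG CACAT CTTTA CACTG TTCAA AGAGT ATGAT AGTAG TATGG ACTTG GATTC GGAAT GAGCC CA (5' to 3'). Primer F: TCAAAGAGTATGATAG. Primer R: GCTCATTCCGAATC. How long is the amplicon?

Scanning the template, TCAAAGAGTATGATAG occurs at positions 22–37; this primer anneals to the bottom strand there with its 3' end pointing downstream.
Taking the reverse complement of GCTCATTCCGAATC gives GATTCGGAATGAGC, found at positions 51–64 on the template; the primer anneals here to the top strand with its 3' end pointing upstream.
Amplicon spans positions 22–64: 43 bp.

43 bp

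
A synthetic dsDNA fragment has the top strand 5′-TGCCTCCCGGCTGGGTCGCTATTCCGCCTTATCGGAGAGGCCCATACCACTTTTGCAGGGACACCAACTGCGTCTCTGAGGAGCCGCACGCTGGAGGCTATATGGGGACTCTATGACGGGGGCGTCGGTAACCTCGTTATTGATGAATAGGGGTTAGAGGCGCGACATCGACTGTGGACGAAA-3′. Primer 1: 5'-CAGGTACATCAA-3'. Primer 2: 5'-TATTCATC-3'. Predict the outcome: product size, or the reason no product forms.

No product — primer 1 has no binding site in the template.

Primer 1 (CAGGTACATCAA) does not match the top strand, and its reverse complement TTGATGTACCTG does not match either.
With no annealing site for primer 1, no amplification occurs.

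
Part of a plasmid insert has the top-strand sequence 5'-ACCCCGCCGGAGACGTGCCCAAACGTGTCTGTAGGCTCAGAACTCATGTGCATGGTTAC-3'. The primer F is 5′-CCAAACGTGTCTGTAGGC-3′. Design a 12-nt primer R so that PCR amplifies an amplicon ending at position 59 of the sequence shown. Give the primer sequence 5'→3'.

The forward primer binds at positions 19–36; the product's 3' end on the top strand is position 59.
The reverse primer anneals to the top strand over positions 48–59, i.e. to GTGCATGGTTAC.
Its sequence written 5'→3' is the reverse complement: GTAACCATGCAC.

5'-GTAACCATGCAC-3'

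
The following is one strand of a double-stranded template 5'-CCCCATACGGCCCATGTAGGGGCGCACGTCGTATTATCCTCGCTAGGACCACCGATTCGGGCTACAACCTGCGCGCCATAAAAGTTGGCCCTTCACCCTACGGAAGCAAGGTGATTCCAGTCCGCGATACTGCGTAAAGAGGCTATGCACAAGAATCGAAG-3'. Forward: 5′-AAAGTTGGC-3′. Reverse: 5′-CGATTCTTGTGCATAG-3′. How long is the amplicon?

78 bp

Forward primer AAAGTTGGC is found on the top strand at positions 81–89.
The reverse primer's reverse complement is CTATGCACAAGAATCG, which matches the template at positions 143–158.
The product runs from position 81 to position 158, so its length is 158 − 81 + 1 = 78 bp.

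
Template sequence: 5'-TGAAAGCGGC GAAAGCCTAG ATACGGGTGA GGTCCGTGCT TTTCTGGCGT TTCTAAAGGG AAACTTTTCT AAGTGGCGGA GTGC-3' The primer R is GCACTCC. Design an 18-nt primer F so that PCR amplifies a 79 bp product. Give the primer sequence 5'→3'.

The reverse primer's reverse complement GGAGTGC matches the template at positions 78–84, so the product ends at position 84.
A 79 bp product then starts at position 84 − 79 + 1 = 6.
The forward primer is identical to the top strand there: GCGGCGAAAGCCTAGATA.

5'-GCGGCGAAAGCCTAGATA-3'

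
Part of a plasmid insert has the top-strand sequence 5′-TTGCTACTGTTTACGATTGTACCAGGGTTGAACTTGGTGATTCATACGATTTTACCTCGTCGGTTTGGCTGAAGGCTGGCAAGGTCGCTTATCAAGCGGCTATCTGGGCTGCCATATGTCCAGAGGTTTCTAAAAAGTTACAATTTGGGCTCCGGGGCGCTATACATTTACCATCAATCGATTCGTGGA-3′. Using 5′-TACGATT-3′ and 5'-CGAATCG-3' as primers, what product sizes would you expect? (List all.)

The forward primer TACGATT matches the top strand at positions 12–18, 45–51.
The reverse primer's reverse complement is CGATTCG, matching at positions 179–185.
Each forward site pairs with the reverse site to give a product ending at position 185: sizes 174, 141 bp.

174 bp, 141 bp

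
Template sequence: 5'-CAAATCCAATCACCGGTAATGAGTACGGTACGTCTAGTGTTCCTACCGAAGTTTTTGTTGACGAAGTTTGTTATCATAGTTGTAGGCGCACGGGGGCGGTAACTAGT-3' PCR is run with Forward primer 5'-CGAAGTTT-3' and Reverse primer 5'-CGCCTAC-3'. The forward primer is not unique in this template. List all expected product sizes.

42 bp, 27 bp

The forward primer CGAAGTTT matches the top strand at positions 47–54, 62–69.
The reverse primer's reverse complement is GTAGGCG, matching at positions 82–88.
Each forward site pairs with the reverse site to give a product ending at position 88: sizes 42, 27 bp.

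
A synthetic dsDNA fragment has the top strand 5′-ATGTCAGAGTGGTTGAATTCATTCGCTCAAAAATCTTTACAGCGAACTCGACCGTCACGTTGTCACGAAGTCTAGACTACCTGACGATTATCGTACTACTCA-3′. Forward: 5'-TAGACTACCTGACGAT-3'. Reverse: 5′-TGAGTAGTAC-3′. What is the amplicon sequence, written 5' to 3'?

5'-TAGACTACCTGACGATTATCGTACTACTCA-3'

Forward primer TAGACTACCTGACGAT is found on the top strand at positions 73–88.
Reverse complement of the reverse primer: GTACTACTCA. This occurs on the top strand at positions 93–102.
The product is the template from position 73 through 102 (30 bp).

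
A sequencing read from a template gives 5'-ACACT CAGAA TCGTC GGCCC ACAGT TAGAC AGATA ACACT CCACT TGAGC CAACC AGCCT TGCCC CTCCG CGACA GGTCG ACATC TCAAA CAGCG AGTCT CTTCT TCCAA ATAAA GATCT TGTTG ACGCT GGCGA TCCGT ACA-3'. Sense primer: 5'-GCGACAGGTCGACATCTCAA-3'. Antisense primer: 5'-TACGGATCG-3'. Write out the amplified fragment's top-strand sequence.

The forward primer matches the template at positions 70–89.
Taking the reverse complement of TACGGATCG gives CGATCCGTA, found at positions 133–141 on the template; the primer anneals here to the top strand with its 3' end pointing upstream.
The product is the template from position 70 through 141 (72 bp).

5'-GCGACAGGTCGACATCTCAAACAGCGAGTCTCTTCTTCCAAATAAAGATCTTGTTGACGCTGGCGATCCGTA-3'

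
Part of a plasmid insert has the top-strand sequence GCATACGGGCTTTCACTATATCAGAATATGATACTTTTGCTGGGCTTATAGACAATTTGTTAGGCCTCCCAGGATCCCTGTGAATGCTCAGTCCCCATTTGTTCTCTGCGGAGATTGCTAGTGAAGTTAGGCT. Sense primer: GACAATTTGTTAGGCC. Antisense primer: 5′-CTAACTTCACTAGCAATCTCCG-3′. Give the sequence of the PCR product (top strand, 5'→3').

Scanning the template, GACAATTTGTTAGGCC occurs at positions 51–66; this primer anneals to the bottom strand there with its 3' end pointing downstream.
Reverse complement of the reverse primer: CGGAGATTGCTAGTGAAGTTAG. This occurs on the top strand at positions 109–130.
The product is the template from position 51 through 130 (80 bp).

5'-GACAATTTGTTAGGCCTCCCAGGATCCCTGTGAATGCTCAGTCCCCATTTGTTCTCTGCGGAGATTGCTAGTGAAGTTAG-3'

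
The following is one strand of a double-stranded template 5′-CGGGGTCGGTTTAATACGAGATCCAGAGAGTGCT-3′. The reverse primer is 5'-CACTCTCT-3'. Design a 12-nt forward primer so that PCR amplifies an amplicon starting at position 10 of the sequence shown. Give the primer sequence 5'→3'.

The reverse primer's reverse complement AGAGAGTG matches the template at positions 25–32; the product starts at position 10.
The forward primer is identical to the top strand over positions 10–21: TTTAATACGAGA.

5'-TTTAATACGAGA-3'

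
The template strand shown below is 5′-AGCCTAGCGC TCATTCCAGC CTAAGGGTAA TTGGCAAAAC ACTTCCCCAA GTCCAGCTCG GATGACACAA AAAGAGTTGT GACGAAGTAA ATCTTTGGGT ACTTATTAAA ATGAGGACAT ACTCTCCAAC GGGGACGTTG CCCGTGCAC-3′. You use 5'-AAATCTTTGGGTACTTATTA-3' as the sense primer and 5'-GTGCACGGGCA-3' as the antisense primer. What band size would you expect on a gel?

Forward primer AAATCTTTGGGTACTTATTA is found on the top strand at positions 89–108.
The reverse primer's reverse complement is TGCCCGTGCAC, which matches the template at positions 139–149.
Amplicon spans positions 89–149: 61 bp.

61 bp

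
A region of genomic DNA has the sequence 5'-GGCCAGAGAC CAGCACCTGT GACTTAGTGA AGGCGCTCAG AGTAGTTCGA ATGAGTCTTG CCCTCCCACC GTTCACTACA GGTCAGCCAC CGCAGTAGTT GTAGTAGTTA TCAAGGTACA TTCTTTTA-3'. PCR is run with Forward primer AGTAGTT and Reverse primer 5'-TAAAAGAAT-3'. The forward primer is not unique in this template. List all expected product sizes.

88 bp, 35 bp, 26 bp

The forward primer AGTAGTT matches the top strand at positions 41–47, 94–100, 103–109.
The reverse primer's reverse complement is ATTCTTTTA, matching at positions 120–128.
Each forward site pairs with the reverse site to give a product ending at position 128: sizes 88, 35, 26 bp.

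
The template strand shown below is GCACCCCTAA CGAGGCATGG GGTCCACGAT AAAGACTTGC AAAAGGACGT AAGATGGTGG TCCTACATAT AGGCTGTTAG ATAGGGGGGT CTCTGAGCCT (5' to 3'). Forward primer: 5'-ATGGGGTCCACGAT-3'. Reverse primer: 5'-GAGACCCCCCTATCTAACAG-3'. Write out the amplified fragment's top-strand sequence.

5'-ATGGGGTCCACGATAAAGACTTGCAAAAGGACGTAAGATGGTGGTCCTACATATAGGCTGTTAGATAGGGGGGTCTC-3'

Forward primer ATGGGGTCCACGAT is found on the top strand at positions 17–30.
The reverse primer's reverse complement is CTGTTAGATAGGGGGGTCTC, which matches the template at positions 74–93.
The product is the template from position 17 through 93 (77 bp).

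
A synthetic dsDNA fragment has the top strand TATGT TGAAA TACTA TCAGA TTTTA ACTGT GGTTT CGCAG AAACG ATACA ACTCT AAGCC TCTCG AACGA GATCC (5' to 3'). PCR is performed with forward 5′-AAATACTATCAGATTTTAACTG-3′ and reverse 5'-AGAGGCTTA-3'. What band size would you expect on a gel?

The forward primer matches the template at positions 8–29.
Reverse complement of the reverse primer: TAAGCCTCT. This occurs on the top strand at positions 55–63.
Product length = (reverse-primer end) − (forward-primer start) + 1 = 63 − 8 + 1 = 56 bp.

56 bp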